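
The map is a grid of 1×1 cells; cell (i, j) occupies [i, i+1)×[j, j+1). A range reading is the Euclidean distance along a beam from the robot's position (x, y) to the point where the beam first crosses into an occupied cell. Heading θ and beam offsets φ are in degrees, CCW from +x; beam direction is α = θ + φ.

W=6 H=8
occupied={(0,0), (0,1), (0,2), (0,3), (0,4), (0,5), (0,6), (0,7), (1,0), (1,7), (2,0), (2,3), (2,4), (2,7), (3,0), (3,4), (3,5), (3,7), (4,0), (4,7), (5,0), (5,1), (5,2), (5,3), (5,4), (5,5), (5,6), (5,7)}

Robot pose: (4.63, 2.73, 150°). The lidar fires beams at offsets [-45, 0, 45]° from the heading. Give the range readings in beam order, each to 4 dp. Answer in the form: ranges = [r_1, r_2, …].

ranges = [2.4341, 1.8822, 3.7581]

beam 1: φ=-45°, α=105°
  direction (-0.2588, 0.9659); cell (4,2); t to first gridline: x 2.4341, y 0.2795 (then +3.8637 / +1.0353)
    (4,3) via y @ 0.2795
    (4,4) via y @ 1.3148
    (4,5) via y @ 2.3501
    (3,5) via x @ 2.4341  # hit
  → r_1 = 2.4341
beam 2: φ=0°, α=150°
  direction (-0.8660, 0.5000); cell (4,2); t to first gridline: x 0.7275, y 0.5400 (then +1.1547 / +2.0000)
    (4,3) via y @ 0.5400
    (3,3) via x @ 0.7275
    (2,3) via x @ 1.8822  # hit
  → r_2 = 1.8822
beam 3: φ=45°, α=195°
  direction (-0.9659, -0.2588); cell (4,2); t to first gridline: x 0.6522, y 2.8205 (then +1.0353 / +3.8637)
    (3,2) via x @ 0.6522
    (2,2) via x @ 1.6875
    (1,2) via x @ 2.7228
    (1,1) via y @ 2.8205
    (0,1) via x @ 3.7581  # hit
  → r_3 = 3.7581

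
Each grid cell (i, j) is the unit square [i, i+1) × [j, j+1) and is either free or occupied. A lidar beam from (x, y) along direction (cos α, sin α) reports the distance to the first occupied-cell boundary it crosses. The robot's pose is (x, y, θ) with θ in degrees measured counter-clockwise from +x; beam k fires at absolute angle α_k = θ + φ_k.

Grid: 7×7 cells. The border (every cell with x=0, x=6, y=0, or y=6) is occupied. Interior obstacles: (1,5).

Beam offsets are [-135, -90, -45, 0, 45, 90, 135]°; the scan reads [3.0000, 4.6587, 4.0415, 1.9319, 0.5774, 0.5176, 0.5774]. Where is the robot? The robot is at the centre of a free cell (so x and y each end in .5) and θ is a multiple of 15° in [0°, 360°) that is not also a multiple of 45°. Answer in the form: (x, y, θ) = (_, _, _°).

(x, y, θ) = (2.5, 5.5, 15°)

Candidates: 24 free-cell centres × 16 headings = 384 poses. Raycast each; keep the one whose scan matches to 4 dp.
  (3.5, 4.5, 30°): beam 1 = 3.6235 ≠ 3.0000 ✗
  (3.5, 1.5, 105°): beam 1 = 1.0000 ≠ 3.0000 ✗
  (1.5, 3.5, 255°): beam 1 = 1.0000 ≠ 3.0000 ✗
  (4.5, 1.5, 105°): beam 1 = 1.0000 ≠ 3.0000 ✗
  …
  (2.5, 5.5, 15°): r_1=3.0000, r_2=4.6587, r_3=4.0415, r_4=1.9319, r_5=0.5774, r_6=0.5176, r_7=0.5774 — all match ✓
Only this pose fits every beam.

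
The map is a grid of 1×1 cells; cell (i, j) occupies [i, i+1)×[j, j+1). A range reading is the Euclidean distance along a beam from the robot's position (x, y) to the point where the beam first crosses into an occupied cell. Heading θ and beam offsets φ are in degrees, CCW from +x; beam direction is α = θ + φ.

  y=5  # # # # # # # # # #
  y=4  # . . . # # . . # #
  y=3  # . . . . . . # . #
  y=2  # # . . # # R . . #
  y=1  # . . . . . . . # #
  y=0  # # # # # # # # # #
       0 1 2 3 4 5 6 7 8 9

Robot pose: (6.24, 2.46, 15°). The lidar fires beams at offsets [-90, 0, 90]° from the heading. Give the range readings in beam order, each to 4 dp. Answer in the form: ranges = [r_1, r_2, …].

ranges = [1.5115, 2.8574, 1.5943]

beam 1: φ=-90°, α=285°
  dir = (cos 285°, sin 285°) = (0.2588, -0.9659); from cell (6,2)
  next x-line at t=2.9364, next y-line at t=0.4762; Δt_x=3.8637, Δt_y=1.0353
    y: enter (6,1) at t=0.4762
    y: enter (6,0) at t=1.5115 ← occupied
  → r_1 = 1.5115
beam 2: φ=0°, α=15°
  dir = (cos 15°, sin 15°) = (0.9659, 0.2588); from cell (6,2)
  next x-line at t=0.7868, next y-line at t=2.0864; Δt_x=1.0353, Δt_y=3.8637
    x: enter (7,2) at t=0.7868
    x: enter (8,2) at t=1.8221
    y: enter (8,3) at t=2.0864
    x: enter (9,3) at t=2.8574 ← occupied
  → r_2 = 2.8574
beam 3: φ=90°, α=105°
  dir = (cos 105°, sin 105°) = (-0.2588, 0.9659); from cell (6,2)
  next x-line at t=0.9273, next y-line at t=0.5590; Δt_x=3.8637, Δt_y=1.0353
    y: enter (6,3) at t=0.5590
    x: enter (5,3) at t=0.9273
    y: enter (5,4) at t=1.5943 ← occupied
  → r_3 = 1.5943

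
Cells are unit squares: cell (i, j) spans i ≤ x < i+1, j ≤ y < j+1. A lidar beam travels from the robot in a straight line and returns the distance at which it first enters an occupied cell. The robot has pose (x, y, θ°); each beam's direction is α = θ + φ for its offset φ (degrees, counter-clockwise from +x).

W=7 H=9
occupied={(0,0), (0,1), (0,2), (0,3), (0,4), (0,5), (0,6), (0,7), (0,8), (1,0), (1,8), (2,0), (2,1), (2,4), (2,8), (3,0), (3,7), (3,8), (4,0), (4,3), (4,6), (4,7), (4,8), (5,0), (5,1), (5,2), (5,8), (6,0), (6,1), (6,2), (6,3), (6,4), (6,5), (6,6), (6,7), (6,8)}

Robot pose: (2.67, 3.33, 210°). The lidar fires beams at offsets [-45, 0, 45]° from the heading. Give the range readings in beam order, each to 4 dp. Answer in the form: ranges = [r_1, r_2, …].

ranges = [1.7289, 1.9283, 1.3769]

beam 1: φ=-45°, α=165°
  direction (-0.9659, 0.2588); cell (2,3); t to first gridline: x 0.6936, y 2.5887 (then +1.0353 / +3.8637)
    (1,3) via x @ 0.6936
    (0,3) via x @ 1.7289  # hit
  → r_1 = 1.7289
beam 2: φ=0°, α=210°
  direction (-0.8660, -0.5000); cell (2,3); t to first gridline: x 0.7736, y 0.6600 (then +1.1547 / +2.0000)
    (2,2) via y @ 0.6600
    (1,2) via x @ 0.7736
    (0,2) via x @ 1.9283  # hit
  → r_2 = 1.9283
beam 3: φ=45°, α=255°
  direction (-0.2588, -0.9659); cell (2,3); t to first gridline: x 2.5887, y 0.3416 (then +3.8637 / +1.0353)
    (2,2) via y @ 0.3416
    (2,1) via y @ 1.3769  # hit
  → r_3 = 1.3769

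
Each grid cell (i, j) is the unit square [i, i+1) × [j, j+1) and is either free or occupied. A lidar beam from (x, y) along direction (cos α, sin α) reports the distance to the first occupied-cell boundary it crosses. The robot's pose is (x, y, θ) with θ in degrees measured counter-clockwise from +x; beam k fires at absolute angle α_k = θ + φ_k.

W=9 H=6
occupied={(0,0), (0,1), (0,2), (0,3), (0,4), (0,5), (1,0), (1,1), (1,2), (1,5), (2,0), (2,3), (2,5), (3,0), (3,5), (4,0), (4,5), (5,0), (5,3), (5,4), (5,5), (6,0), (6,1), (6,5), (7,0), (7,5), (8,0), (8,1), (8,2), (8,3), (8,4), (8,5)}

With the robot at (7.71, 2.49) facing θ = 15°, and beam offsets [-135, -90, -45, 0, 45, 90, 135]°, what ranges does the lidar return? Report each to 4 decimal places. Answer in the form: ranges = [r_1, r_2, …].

beam 1: φ=-135°, α=240°
  cosα=-0.5000 sinα=-0.8660 | (7,2) | tMaxX 1.4200 tMaxY 0.5658 | tΔX 2.0000 tΔY 1.1547
    t=0.5658 [y] (7,1)
    t=1.4200 [x] (6,1) — stop
  → r_1 = 1.4200
beam 2: φ=-90°, α=285°
  cosα=0.2588 sinα=-0.9659 | (7,2) | tMaxX 1.1205 tMaxY 0.5073 | tΔX 3.8637 tΔY 1.0353
    t=0.5073 [y] (7,1)
    t=1.1205 [x] (8,1) — stop
  → r_2 = 1.1205
beam 3: φ=-45°, α=330°
  cosα=0.8660 sinα=-0.5000 | (7,2) | tMaxX 0.3349 tMaxY 0.9800 | tΔX 1.1547 tΔY 2.0000
    t=0.3349 [x] (8,2) — stop
  → r_3 = 0.3349
beam 4: φ=0°, α=15°
  cosα=0.9659 sinα=0.2588 | (7,2) | tMaxX 0.3002 tMaxY 1.9705 | tΔX 1.0353 tΔY 3.8637
    t=0.3002 [x] (8,2) — stop
  → r_4 = 0.3002
beam 5: φ=45°, α=60°
  cosα=0.5000 sinα=0.8660 | (7,2) | tMaxX 0.5800 tMaxY 0.5889 | tΔX 2.0000 tΔY 1.1547
    t=0.5800 [x] (8,2) — stop
  → r_5 = 0.5800
beam 6: φ=90°, α=105°
  cosα=-0.2588 sinα=0.9659 | (7,2) | tMaxX 2.7432 tMaxY 0.5280 | tΔX 3.8637 tΔY 1.0353
    t=0.5280 [y] (7,3)
    t=1.5633 [y] (7,4)
    t=2.5985 [y] (7,5) — stop
  → r_6 = 2.5985
beam 7: φ=135°, α=150°
  cosα=-0.8660 sinα=0.5000 | (7,2) | tMaxX 0.8198 tMaxY 1.0200 | tΔX 1.1547 tΔY 2.0000
    t=0.8198 [x] (6,2)
    t=1.0200 [y] (6,3)
    t=1.9745 [x] (5,3) — stop
  → r_7 = 1.9745

ranges = [1.4200, 1.1205, 0.3349, 0.3002, 0.5800, 2.5985, 1.9745]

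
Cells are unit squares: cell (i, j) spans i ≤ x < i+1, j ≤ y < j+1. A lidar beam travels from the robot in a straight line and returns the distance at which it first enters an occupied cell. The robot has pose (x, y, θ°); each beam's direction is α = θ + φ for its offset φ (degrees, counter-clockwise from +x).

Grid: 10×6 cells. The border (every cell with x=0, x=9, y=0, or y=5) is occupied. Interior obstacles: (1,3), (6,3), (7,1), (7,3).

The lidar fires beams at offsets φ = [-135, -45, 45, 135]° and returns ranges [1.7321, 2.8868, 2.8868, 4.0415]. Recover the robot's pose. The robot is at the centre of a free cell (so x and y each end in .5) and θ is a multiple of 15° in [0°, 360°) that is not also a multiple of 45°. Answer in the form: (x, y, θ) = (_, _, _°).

(x, y, θ) = (3.5, 3.5, 195°)

The pose lattice has 28·16 = 448 candidates. Test each by forward raycasting.
  (7.5, 2.5, 240°): beam 1 = 0.5176 ≠ 1.7321 ✗
  (8.5, 2.5, 75°): beam 1 = 1.0000 ≠ 1.7321 ✗
  (1.5, 1.5, 150°): beam 1 = 5.7956 ≠ 1.7321 ✗
  (2.5, 3.5, 15°): beam 1 = 2.8868 ≠ 1.7321 ✗
  (3.5, 4.5, 120°): beam 1 = 2.5882 ≠ 1.7321 ✗
  …
  (3.5, 3.5, 195°): r_1=1.7321, r_2=2.8868, r_3=2.8868, r_4=4.0415 — all match ✓
Only this pose fits every beam.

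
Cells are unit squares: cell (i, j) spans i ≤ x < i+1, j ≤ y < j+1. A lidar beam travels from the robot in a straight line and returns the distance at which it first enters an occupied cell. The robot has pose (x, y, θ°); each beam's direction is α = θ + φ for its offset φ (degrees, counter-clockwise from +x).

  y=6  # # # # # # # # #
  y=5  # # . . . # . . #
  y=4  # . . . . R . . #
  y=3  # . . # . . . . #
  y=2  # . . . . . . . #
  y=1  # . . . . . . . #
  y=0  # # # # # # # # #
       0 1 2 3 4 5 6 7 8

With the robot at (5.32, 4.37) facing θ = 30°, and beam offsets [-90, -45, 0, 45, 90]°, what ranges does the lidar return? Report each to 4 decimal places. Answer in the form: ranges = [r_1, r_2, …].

beam 1: φ=-90°, α=300°
  direction (0.5000, -0.8660); cell (5,4); t to first gridline: x 1.3600, y 0.4272 (then +2.0000 / +1.1547)
    (5,3) via y @ 0.4272
    (6,3) via x @ 1.3600
    (6,2) via y @ 1.5819
    (6,1) via y @ 2.7366
    (7,1) via x @ 3.3600
    (7,0) via y @ 3.8913  # hit
  → r_1 = 3.8913
beam 2: φ=-45°, α=345°
  direction (0.9659, -0.2588); cell (5,4); t to first gridline: x 0.7040, y 1.4296 (then +1.0353 / +3.8637)
    (6,4) via x @ 0.7040
    (6,3) via y @ 1.4296
    (7,3) via x @ 1.7393
    (8,3) via x @ 2.7745  # hit
  → r_2 = 2.7745
beam 3: φ=0°, α=30°
  direction (0.8660, 0.5000); cell (5,4); t to first gridline: x 0.7852, y 1.2600 (then +1.1547 / +2.0000)
    (6,4) via x @ 0.7852
    (6,5) via y @ 1.2600
    (7,5) via x @ 1.9399
    (8,5) via x @ 3.0946  # hit
  → r_3 = 3.0946
beam 4: φ=45°, α=75°
  direction (0.2588, 0.9659); cell (5,4); t to first gridline: x 2.6273, y 0.6522 (then +3.8637 / +1.0353)
    (5,5) via y @ 0.6522  # hit
  → r_4 = 0.6522
beam 5: φ=90°, α=120°
  direction (-0.5000, 0.8660); cell (5,4); t to first gridline: x 0.6400, y 0.7275 (then +2.0000 / +1.1547)
    (4,4) via x @ 0.6400
    (4,5) via y @ 0.7275
    (4,6) via y @ 1.8822  # hit
  → r_5 = 1.8822

ranges = [3.8913, 2.7745, 3.0946, 0.6522, 1.8822]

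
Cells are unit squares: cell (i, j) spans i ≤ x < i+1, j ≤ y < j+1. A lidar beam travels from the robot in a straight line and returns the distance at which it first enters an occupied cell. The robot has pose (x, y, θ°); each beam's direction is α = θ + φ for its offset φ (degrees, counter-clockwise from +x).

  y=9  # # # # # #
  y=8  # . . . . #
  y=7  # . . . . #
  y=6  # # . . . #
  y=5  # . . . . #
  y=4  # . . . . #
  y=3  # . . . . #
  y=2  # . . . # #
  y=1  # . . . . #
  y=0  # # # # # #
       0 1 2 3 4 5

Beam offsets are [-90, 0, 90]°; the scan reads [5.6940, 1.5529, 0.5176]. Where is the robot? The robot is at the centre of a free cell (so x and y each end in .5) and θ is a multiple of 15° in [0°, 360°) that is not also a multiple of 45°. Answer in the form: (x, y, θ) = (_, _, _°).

Candidates: 30 free-cell centres × 16 headings = 480 poses. Raycast each; keep the one whose scan matches to 4 dp.
  (1.5, 4.5, 15°): beam 1 = 3.6235 ≠ 5.6940 ✗
  (3.5, 2.5, 285°): beam 1 = 2.5882 ≠ 5.6940 ✗
  (4.5, 4.5, 105°): beam 1 = 0.5176 ≠ 5.6940 ✗
  …
  (3.5, 8.5, 15°): r_1=5.6940, r_2=1.5529, r_3=0.5176 — all match ✓
Unique over the lattice → pose = (3.5, 8.5, 15°).

(x, y, θ) = (3.5, 8.5, 15°)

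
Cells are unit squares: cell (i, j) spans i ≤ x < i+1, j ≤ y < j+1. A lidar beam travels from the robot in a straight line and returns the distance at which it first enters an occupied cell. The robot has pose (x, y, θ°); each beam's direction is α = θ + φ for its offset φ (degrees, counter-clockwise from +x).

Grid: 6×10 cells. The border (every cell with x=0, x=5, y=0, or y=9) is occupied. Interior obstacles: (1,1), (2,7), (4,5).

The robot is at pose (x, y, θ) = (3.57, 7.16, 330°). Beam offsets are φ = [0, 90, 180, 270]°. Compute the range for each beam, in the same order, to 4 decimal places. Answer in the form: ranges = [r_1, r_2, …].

ranges = [1.6512, 2.1246, 0.6582, 5.1400]

beam 1: φ=0°, α=330°
  direction (0.8660, -0.5000); cell (3,7); t to first gridline: x 0.4965, y 0.3200 (then +1.1547 / +2.0000)
    (3,6) via y @ 0.3200
    (4,6) via x @ 0.4965
    (5,6) via x @ 1.6512  # hit
  → r_1 = 1.6512
beam 2: φ=90°, α=60°
  direction (0.5000, 0.8660); cell (3,7); t to first gridline: x 0.8600, y 0.9699 (then +2.0000 / +1.1547)
    (4,7) via x @ 0.8600
    (4,8) via y @ 0.9699
    (4,9) via y @ 2.1246  # hit
  → r_2 = 2.1246
beam 3: φ=180°, α=150°
  direction (-0.8660, 0.5000); cell (3,7); t to first gridline: x 0.6582, y 1.6800 (then +1.1547 / +2.0000)
    (2,7) via x @ 0.6582  # hit
  → r_3 = 0.6582
beam 4: φ=270°, α=240°
  direction (-0.5000, -0.8660); cell (3,7); t to first gridline: x 1.1400, y 0.1848 (then +2.0000 / +1.1547)
    (3,6) via y @ 0.1848
    (2,6) via x @ 1.1400
    (2,5) via y @ 1.3395
    (2,4) via y @ 2.4942
    (1,4) via x @ 3.1400
    (1,3) via y @ 3.6489
    (1,2) via y @ 4.8036
    (0,2) via x @ 5.1400  # hit
  → r_4 = 5.1400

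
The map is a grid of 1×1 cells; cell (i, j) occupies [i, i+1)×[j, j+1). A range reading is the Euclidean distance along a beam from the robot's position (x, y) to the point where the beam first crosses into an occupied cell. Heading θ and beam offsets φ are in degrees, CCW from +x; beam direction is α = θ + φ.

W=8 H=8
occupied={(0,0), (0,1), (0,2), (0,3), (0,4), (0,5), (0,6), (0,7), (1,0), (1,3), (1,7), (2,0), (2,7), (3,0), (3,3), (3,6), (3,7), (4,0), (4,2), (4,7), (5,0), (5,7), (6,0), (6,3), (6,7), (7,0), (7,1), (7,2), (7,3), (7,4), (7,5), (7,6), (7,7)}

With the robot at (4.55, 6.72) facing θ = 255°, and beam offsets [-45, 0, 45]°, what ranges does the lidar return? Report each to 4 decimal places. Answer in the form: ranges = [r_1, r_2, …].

beam 1: φ=-45°, α=210°
  cosα=-0.8660 sinα=-0.5000 | (4,6) | tMaxX 0.6351 tMaxY 1.4400 | tΔX 1.1547 tΔY 2.0000
    t=0.6351 [x] (3,6) — stop
  → r_1 = 0.6351
beam 2: φ=0°, α=255°
  cosα=-0.2588 sinα=-0.9659 | (4,6) | tMaxX 2.1250 tMaxY 0.7454 | tΔX 3.8637 tΔY 1.0353
    t=0.7454 [y] (4,5)
    t=1.7807 [y] (4,4)
    t=2.1250 [x] (3,4)
    t=2.8160 [y] (3,3) — stop
  → r_2 = 2.8160
beam 3: φ=45°, α=300°
  cosα=0.5000 sinα=-0.8660 | (4,6) | tMaxX 0.9000 tMaxY 0.8314 | tΔX 2.0000 tΔY 1.1547
    t=0.8314 [y] (4,5)
    t=0.9000 [x] (5,5)
    t=1.9861 [y] (5,4)
    t=2.9000 [x] (6,4)
    t=3.1408 [y] (6,3) — stop
  → r_3 = 3.1408

ranges = [0.6351, 2.8160, 3.1408]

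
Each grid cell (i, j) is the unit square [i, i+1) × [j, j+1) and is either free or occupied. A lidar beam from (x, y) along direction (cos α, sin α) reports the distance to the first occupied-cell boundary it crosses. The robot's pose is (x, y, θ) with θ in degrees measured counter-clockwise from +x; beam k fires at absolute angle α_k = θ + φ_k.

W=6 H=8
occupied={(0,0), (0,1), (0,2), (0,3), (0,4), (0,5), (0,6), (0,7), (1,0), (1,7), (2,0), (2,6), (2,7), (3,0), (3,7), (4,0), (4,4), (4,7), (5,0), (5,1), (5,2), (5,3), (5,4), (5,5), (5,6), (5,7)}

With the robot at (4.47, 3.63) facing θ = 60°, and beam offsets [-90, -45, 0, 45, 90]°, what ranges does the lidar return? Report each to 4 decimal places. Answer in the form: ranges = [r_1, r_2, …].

beam 1: φ=-90°, α=330°
  direction (0.8660, -0.5000); cell (4,3); t to first gridline: x 0.6120, y 1.2600 (then +1.1547 / +2.0000)
    (5,3) via x @ 0.6120  # hit
  → r_1 = 0.6120
beam 2: φ=-45°, α=15°
  direction (0.9659, 0.2588); cell (4,3); t to first gridline: x 0.5487, y 1.4296 (then +1.0353 / +3.8637)
    (5,3) via x @ 0.5487  # hit
  → r_2 = 0.5487
beam 3: φ=0°, α=60°
  direction (0.5000, 0.8660); cell (4,3); t to first gridline: x 1.0600, y 0.4272 (then +2.0000 / +1.1547)
    (4,4) via y @ 0.4272  # hit
  → r_3 = 0.4272
beam 4: φ=45°, α=105°
  direction (-0.2588, 0.9659); cell (4,3); t to first gridline: x 1.8159, y 0.3831 (then +3.8637 / +1.0353)
    (4,4) via y @ 0.3831  # hit
  → r_4 = 0.3831
beam 5: φ=90°, α=150°
  direction (-0.8660, 0.5000); cell (4,3); t to first gridline: x 0.5427, y 0.7400 (then +1.1547 / +2.0000)
    (3,3) via x @ 0.5427
    (3,4) via y @ 0.7400
    (2,4) via x @ 1.6974
    (2,5) via y @ 2.7400
    (1,5) via x @ 2.8521
    (0,5) via x @ 4.0068  # hit
  → r_5 = 4.0068

ranges = [0.6120, 0.5487, 0.4272, 0.3831, 4.0068]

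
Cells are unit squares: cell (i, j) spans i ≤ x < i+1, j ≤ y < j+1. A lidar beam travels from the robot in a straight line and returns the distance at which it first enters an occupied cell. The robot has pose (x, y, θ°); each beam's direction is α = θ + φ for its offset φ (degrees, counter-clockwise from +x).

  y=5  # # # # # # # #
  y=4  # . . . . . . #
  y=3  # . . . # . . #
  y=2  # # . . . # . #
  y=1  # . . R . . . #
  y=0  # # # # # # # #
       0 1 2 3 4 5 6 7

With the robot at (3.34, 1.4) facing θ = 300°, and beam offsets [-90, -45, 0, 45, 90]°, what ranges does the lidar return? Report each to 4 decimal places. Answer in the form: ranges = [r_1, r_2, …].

beam 1: φ=-90°, α=210°
  direction (-0.8660, -0.5000); cell (3,1); t to first gridline: x 0.3926, y 0.8000 (then +1.1547 / +2.0000)
    (2,1) via x @ 0.3926
    (2,0) via y @ 0.8000  # hit
  → r_1 = 0.8000
beam 2: φ=-45°, α=255°
  direction (-0.2588, -0.9659); cell (3,1); t to first gridline: x 1.3137, y 0.4141 (then +3.8637 / +1.0353)
    (3,0) via y @ 0.4141  # hit
  → r_2 = 0.4141
beam 3: φ=0°, α=300°
  direction (0.5000, -0.8660); cell (3,1); t to first gridline: x 1.3200, y 0.4619 (then +2.0000 / +1.1547)
    (3,0) via y @ 0.4619  # hit
  → r_3 = 0.4619
beam 4: φ=45°, α=345°
  direction (0.9659, -0.2588); cell (3,1); t to first gridline: x 0.6833, y 1.5455 (then +1.0353 / +3.8637)
    (4,1) via x @ 0.6833
    (4,0) via y @ 1.5455  # hit
  → r_4 = 1.5455
beam 5: φ=90°, α=30°
  direction (0.8660, 0.5000); cell (3,1); t to first gridline: x 0.7621, y 1.2000 (then +1.1547 / +2.0000)
    (4,1) via x @ 0.7621
    (4,2) via y @ 1.2000
    (5,2) via x @ 1.9168  # hit
  → r_5 = 1.9168

ranges = [0.8000, 0.4141, 0.4619, 1.5455, 1.9168]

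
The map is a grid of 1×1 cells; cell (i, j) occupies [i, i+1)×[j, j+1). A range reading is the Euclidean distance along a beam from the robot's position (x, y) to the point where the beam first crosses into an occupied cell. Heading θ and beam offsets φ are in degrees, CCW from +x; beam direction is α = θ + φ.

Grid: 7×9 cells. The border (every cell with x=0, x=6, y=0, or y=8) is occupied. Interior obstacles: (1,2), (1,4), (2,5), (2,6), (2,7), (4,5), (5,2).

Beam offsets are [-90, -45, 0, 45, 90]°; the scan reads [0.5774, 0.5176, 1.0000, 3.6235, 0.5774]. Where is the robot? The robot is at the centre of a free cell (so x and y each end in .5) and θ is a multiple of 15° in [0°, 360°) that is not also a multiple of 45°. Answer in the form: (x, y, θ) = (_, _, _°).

The pose lattice has 28·16 = 448 candidates. Test each by forward raycasting.
  (1.5, 3.5, 195°): beam 1 = 0.5176 ≠ 0.5774 ✗
  (3.5, 7.5, 150°): beam 3 = 0.5774 ≠ 1.0000 ✗
  (3.5, 4.5, 105°): beam 1 = 2.5882 ≠ 0.5774 ✗
  (4.5, 7.5, 345°): beam 1 = 1.5529 ≠ 0.5774 ✗
  …
  (1.5, 1.5, 330°): r_1=0.5774, r_2=0.5176, r_3=1.0000, r_4=3.6235, r_5=0.5774 — all match ✓
Only this pose fits every beam.

(x, y, θ) = (1.5, 1.5, 330°)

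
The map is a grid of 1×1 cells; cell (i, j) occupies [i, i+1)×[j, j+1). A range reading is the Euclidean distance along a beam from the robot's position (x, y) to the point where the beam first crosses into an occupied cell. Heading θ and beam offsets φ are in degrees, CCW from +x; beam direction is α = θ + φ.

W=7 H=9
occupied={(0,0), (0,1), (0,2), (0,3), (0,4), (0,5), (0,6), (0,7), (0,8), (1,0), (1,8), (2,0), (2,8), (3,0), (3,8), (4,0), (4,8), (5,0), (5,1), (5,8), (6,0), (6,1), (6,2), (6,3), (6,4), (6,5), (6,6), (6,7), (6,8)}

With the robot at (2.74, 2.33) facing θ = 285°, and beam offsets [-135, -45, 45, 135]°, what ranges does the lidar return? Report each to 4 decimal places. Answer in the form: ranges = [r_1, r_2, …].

ranges = [2.0092, 1.5358, 2.6096, 6.5200]

beam 1: φ=-135°, α=150°
  dir = (cos 150°, sin 150°) = (-0.8660, 0.5000); from cell (2,2)
  next x-line at t=0.8545, next y-line at t=1.3400; Δt_x=1.1547, Δt_y=2.0000
    x: enter (1,2) at t=0.8545
    y: enter (1,3) at t=1.3400
    x: enter (0,3) at t=2.0092 ← occupied
  → r_1 = 2.0092
beam 2: φ=-45°, α=240°
  dir = (cos 240°, sin 240°) = (-0.5000, -0.8660); from cell (2,2)
  next x-line at t=1.4800, next y-line at t=0.3811; Δt_x=2.0000, Δt_y=1.1547
    y: enter (2,1) at t=0.3811
    x: enter (1,1) at t=1.4800
    y: enter (1,0) at t=1.5358 ← occupied
  → r_2 = 1.5358
beam 3: φ=45°, α=330°
  dir = (cos 330°, sin 330°) = (0.8660, -0.5000); from cell (2,2)
  next x-line at t=0.3002, next y-line at t=0.6600; Δt_x=1.1547, Δt_y=2.0000
    x: enter (3,2) at t=0.3002
    y: enter (3,1) at t=0.6600
    x: enter (4,1) at t=1.4549
    x: enter (5,1) at t=2.6096 ← occupied
  → r_3 = 2.6096
beam 4: φ=135°, α=60°
  dir = (cos 60°, sin 60°) = (0.5000, 0.8660); from cell (2,2)
  next x-line at t=0.5200, next y-line at t=0.7736; Δt_x=2.0000, Δt_y=1.1547
    x: enter (3,2) at t=0.5200
    y: enter (3,3) at t=0.7736
    y: enter (3,4) at t=1.9283
    x: enter (4,4) at t=2.5200
    y: enter (4,5) at t=3.0831
    y: enter (4,6) at t=4.2378
    x: enter (5,6) at t=4.5200
    y: enter (5,7) at t=5.3925
    x: enter (6,7) at t=6.5200 ← occupied
  → r_4 = 6.5200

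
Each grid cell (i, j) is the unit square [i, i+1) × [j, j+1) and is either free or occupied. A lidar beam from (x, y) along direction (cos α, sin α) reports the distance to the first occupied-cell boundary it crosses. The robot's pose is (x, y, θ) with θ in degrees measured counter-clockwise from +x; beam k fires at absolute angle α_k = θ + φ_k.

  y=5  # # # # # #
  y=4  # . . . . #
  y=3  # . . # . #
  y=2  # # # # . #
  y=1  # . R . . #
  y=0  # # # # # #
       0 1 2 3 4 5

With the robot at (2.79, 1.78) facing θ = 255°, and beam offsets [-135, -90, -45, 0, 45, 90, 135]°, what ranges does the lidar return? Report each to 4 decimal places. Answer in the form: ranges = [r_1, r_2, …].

ranges = [0.2540, 0.8500, 1.5600, 0.8075, 0.9007, 2.2880, 0.4400]

beam 1: φ=-135°, α=120°
  cosα=-0.5000 sinα=0.8660 | (2,1) | tMaxX 1.5800 tMaxY 0.2540 | tΔX 2.0000 tΔY 1.1547
    t=0.2540 [y] (2,2) — stop
  → r_1 = 0.2540
beam 2: φ=-90°, α=165°
  cosα=-0.9659 sinα=0.2588 | (2,1) | tMaxX 0.8179 tMaxY 0.8500 | tΔX 1.0353 tΔY 3.8637
    t=0.8179 [x] (1,1)
    t=0.8500 [y] (1,2) — stop
  → r_2 = 0.8500
beam 3: φ=-45°, α=210°
  cosα=-0.8660 sinα=-0.5000 | (2,1) | tMaxX 0.9122 tMaxY 1.5600 | tΔX 1.1547 tΔY 2.0000
    t=0.9122 [x] (1,1)
    t=1.5600 [y] (1,0) — stop
  → r_3 = 1.5600
beam 4: φ=0°, α=255°
  cosα=-0.2588 sinα=-0.9659 | (2,1) | tMaxX 3.0523 tMaxY 0.8075 | tΔX 3.8637 tΔY 1.0353
    t=0.8075 [y] (2,0) — stop
  → r_4 = 0.8075
beam 5: φ=45°, α=300°
  cosα=0.5000 sinα=-0.8660 | (2,1) | tMaxX 0.4200 tMaxY 0.9007 | tΔX 2.0000 tΔY 1.1547
    t=0.4200 [x] (3,1)
    t=0.9007 [y] (3,0) — stop
  → r_5 = 0.9007
beam 6: φ=90°, α=345°
  cosα=0.9659 sinα=-0.2588 | (2,1) | tMaxX 0.2174 tMaxY 3.0137 | tΔX 1.0353 tΔY 3.8637
    t=0.2174 [x] (3,1)
    t=1.2527 [x] (4,1)
    t=2.2880 [x] (5,1) — stop
  → r_6 = 2.2880
beam 7: φ=135°, α=30°
  cosα=0.8660 sinα=0.5000 | (2,1) | tMaxX 0.2425 tMaxY 0.4400 | tΔX 1.1547 tΔY 2.0000
    t=0.2425 [x] (3,1)
    t=0.4400 [y] (3,2) — stop
  → r_7 = 0.4400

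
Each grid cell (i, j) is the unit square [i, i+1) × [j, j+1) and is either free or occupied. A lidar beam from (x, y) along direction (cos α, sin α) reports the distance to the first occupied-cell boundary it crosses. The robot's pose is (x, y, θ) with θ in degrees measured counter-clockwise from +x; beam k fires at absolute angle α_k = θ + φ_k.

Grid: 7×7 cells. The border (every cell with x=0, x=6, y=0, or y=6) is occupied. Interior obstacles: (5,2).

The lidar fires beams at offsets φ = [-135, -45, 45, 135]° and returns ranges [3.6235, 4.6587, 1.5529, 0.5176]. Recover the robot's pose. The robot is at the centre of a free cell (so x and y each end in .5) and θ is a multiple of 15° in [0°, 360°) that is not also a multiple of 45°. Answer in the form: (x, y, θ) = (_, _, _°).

(x, y, θ) = (1.5, 4.5, 60°)

Enumerate (i+0.5, j+0.5, θ) over the 24 free cells and 16 admissible headings. For each, cast all 4 beams and compare to the given ranges.
  (3.5, 2.5, 105°): beam 1 = 2.8868 ≠ 3.6235 ✗
  (3.5, 5.5, 120°): beam 1 = 2.5882 ≠ 3.6235 ✗
  (5.5, 5.5, 15°): beam 1 = 5.1962 ≠ 3.6235 ✗
  (2.5, 1.5, 285°): beam 1 = 1.7321 ≠ 3.6235 ✗
  (4.5, 3.5, 15°): beam 1 = 2.8868 ≠ 3.6235 ✗
  …
  (1.5, 4.5, 60°): r_1=3.6235, r_2=4.6587, r_3=1.5529, r_4=0.5176 — all match ✓
Unique over the lattice → pose = (1.5, 4.5, 60°).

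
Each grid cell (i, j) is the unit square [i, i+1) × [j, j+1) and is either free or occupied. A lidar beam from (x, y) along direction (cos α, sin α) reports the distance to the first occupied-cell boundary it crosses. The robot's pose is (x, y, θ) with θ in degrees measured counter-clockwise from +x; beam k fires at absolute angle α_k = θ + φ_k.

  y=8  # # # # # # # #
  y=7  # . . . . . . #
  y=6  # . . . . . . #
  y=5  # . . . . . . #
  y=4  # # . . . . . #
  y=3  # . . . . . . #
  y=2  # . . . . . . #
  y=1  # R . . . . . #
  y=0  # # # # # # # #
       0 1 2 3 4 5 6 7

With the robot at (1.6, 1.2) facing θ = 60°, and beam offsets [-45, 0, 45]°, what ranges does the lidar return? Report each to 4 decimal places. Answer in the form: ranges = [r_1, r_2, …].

beam 1: φ=-45°, α=15°
  cosα=0.9659 sinα=0.2588 | (1,1) | tMaxX 0.4141 tMaxY 3.0910 | tΔX 1.0353 tΔY 3.8637
    t=0.4141 [x] (2,1)
    t=1.4494 [x] (3,1)
    t=2.4847 [x] (4,1)
    t=3.0910 [y] (4,2)
    t=3.5199 [x] (5,2)
    t=4.5552 [x] (6,2)
    t=5.5905 [x] (7,2) — stop
  → r_1 = 5.5905
beam 2: φ=0°, α=60°
  cosα=0.5000 sinα=0.8660 | (1,1) | tMaxX 0.8000 tMaxY 0.9238 | tΔX 2.0000 tΔY 1.1547
    t=0.8000 [x] (2,1)
    t=0.9238 [y] (2,2)
    t=2.0785 [y] (2,3)
    t=2.8000 [x] (3,3)
    t=3.2332 [y] (3,4)
    t=4.3879 [y] (3,5)
    t=4.8000 [x] (4,5)
    t=5.5426 [y] (4,6)
    t=6.6973 [y] (4,7)
    t=6.8000 [x] (5,7)
    t=7.8520 [y] (5,8) — stop
  → r_2 = 7.8520
beam 3: φ=45°, α=105°
  cosα=-0.2588 sinα=0.9659 | (1,1) | tMaxX 2.3182 tMaxY 0.8282 | tΔX 3.8637 tΔY 1.0353
    t=0.8282 [y] (1,2)
    t=1.8635 [y] (1,3)
    t=2.3182 [x] (0,3) — stop
  → r_3 = 2.3182

ranges = [5.5905, 7.8520, 2.3182]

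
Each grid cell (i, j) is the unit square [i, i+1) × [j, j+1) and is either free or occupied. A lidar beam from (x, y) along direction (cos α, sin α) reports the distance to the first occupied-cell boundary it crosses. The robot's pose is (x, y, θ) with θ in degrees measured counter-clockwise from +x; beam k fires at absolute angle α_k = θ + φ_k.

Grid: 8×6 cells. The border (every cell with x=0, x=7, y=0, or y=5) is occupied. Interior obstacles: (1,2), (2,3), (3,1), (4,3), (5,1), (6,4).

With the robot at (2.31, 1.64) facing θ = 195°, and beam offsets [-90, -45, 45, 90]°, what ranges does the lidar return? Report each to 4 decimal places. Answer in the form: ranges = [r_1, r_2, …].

ranges = [1.1977, 0.7200, 0.7390, 0.6626]

beam 1: φ=-90°, α=105°
  cosα=-0.2588 sinα=0.9659 | (2,1) | tMaxX 1.1977 tMaxY 0.3727 | tΔX 3.8637 tΔY 1.0353
    t=0.3727 [y] (2,2)
    t=1.1977 [x] (1,2) — stop
  → r_1 = 1.1977
beam 2: φ=-45°, α=150°
  cosα=-0.8660 sinα=0.5000 | (2,1) | tMaxX 0.3580 tMaxY 0.7200 | tΔX 1.1547 tΔY 2.0000
    t=0.3580 [x] (1,1)
    t=0.7200 [y] (1,2) — stop
  → r_2 = 0.7200
beam 3: φ=45°, α=240°
  cosα=-0.5000 sinα=-0.8660 | (2,1) | tMaxX 0.6200 tMaxY 0.7390 | tΔX 2.0000 tΔY 1.1547
    t=0.6200 [x] (1,1)
    t=0.7390 [y] (1,0) — stop
  → r_3 = 0.7390
beam 4: φ=90°, α=285°
  cosα=0.2588 sinα=-0.9659 | (2,1) | tMaxX 2.6660 tMaxY 0.6626 | tΔX 3.8637 tΔY 1.0353
    t=0.6626 [y] (2,0) — stop
  → r_4 = 0.6626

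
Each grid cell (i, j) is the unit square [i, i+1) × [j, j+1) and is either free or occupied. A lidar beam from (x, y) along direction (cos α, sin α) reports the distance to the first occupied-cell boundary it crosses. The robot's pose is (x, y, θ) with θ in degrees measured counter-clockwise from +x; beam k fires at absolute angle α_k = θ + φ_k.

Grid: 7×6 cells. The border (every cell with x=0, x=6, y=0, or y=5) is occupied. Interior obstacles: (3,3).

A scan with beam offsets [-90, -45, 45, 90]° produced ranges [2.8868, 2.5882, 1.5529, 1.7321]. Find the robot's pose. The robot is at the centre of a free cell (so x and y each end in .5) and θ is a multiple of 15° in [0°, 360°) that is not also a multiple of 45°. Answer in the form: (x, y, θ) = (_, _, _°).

The pose lattice has 19·16 = 304 candidates. Test each by forward raycasting.
  (3.5, 4.5, 30°): beam 1 = 0.5774 ≠ 2.8868 ✗
  (1.5, 2.5, 195°): beam 1 = 1.9319 ≠ 2.8868 ✗
  (4.5, 4.5, 30°): beam 1 = 3.0000 ≠ 2.8868 ✗
  (4.5, 3.5, 75°): beam 1 = 1.5529 ≠ 2.8868 ✗
  (3.5, 1.5, 255°): beam 1 = 2.5882 ≠ 2.8868 ✗
  …
  (4.5, 3.5, 330°): r_1=2.8868, r_2=2.5882, r_3=1.5529, r_4=1.7321 — all match ✓
Unique over the lattice → pose = (4.5, 3.5, 330°).

(x, y, θ) = (4.5, 3.5, 330°)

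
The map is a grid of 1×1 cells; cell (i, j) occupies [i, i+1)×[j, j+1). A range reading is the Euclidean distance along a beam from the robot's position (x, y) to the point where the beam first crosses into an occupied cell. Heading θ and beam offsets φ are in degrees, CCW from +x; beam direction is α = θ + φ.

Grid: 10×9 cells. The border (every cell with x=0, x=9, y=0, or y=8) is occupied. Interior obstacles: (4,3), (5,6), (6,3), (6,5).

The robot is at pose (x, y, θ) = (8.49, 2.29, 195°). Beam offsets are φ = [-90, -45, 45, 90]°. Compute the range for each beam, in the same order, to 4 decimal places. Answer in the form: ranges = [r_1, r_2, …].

ranges = [5.9114, 1.7205, 1.4896, 1.3355]

beam 1: φ=-90°, α=105°
  dir = (cos 105°, sin 105°) = (-0.2588, 0.9659); from cell (8,2)
  next x-line at t=1.8932, next y-line at t=0.7350; Δt_x=3.8637, Δt_y=1.0353
    y: enter (8,3) at t=0.7350
    y: enter (8,4) at t=1.7703
    x: enter (7,4) at t=1.8932
    y: enter (7,5) at t=2.8056
    y: enter (7,6) at t=3.8409
    y: enter (7,7) at t=4.8762
    x: enter (6,7) at t=5.7569
    y: enter (6,8) at t=5.9114 ← occupied
  → r_1 = 5.9114
beam 2: φ=-45°, α=150°
  dir = (cos 150°, sin 150°) = (-0.8660, 0.5000); from cell (8,2)
  next x-line at t=0.5658, next y-line at t=1.4200; Δt_x=1.1547, Δt_y=2.0000
    x: enter (7,2) at t=0.5658
    y: enter (7,3) at t=1.4200
    x: enter (6,3) at t=1.7205 ← occupied
  → r_2 = 1.7205
beam 3: φ=45°, α=240°
  dir = (cos 240°, sin 240°) = (-0.5000, -0.8660); from cell (8,2)
  next x-line at t=0.9800, next y-line at t=0.3349; Δt_x=2.0000, Δt_y=1.1547
    y: enter (8,1) at t=0.3349
    x: enter (7,1) at t=0.9800
    y: enter (7,0) at t=1.4896 ← occupied
  → r_3 = 1.4896
beam 4: φ=90°, α=285°
  dir = (cos 285°, sin 285°) = (0.2588, -0.9659); from cell (8,2)
  next x-line at t=1.9705, next y-line at t=0.3002; Δt_x=3.8637, Δt_y=1.0353
    y: enter (8,1) at t=0.3002
    y: enter (8,0) at t=1.3355 ← occupied
  → r_4 = 1.3355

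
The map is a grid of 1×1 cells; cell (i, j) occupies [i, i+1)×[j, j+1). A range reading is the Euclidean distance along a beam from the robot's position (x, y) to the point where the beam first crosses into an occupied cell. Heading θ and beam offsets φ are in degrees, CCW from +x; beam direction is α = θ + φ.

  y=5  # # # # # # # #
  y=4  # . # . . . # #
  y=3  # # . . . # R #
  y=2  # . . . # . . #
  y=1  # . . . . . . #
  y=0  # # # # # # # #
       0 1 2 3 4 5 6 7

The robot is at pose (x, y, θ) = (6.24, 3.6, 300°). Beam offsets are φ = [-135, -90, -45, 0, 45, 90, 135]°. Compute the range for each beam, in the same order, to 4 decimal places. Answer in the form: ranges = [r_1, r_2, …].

ranges = [0.2485, 0.2771, 2.6917, 1.5200, 0.7868, 0.8000, 0.4141]

beam 1: φ=-135°, α=165°
  cosα=-0.9659 sinα=0.2588 | (6,3) | tMaxX 0.2485 tMaxY 1.5455 | tΔX 1.0353 tΔY 3.8637
    t=0.2485 [x] (5,3) — stop
  → r_1 = 0.2485
beam 2: φ=-90°, α=210°
  cosα=-0.8660 sinα=-0.5000 | (6,3) | tMaxX 0.2771 tMaxY 1.2000 | tΔX 1.1547 tΔY 2.0000
    t=0.2771 [x] (5,3) — stop
  → r_2 = 0.2771
beam 3: φ=-45°, α=255°
  cosα=-0.2588 sinα=-0.9659 | (6,3) | tMaxX 0.9273 tMaxY 0.6212 | tΔX 3.8637 tΔY 1.0353
    t=0.6212 [y] (6,2)
    t=0.9273 [x] (5,2)
    t=1.6564 [y] (5,1)
    t=2.6917 [y] (5,0) — stop
  → r_3 = 2.6917
beam 4: φ=0°, α=300°
  cosα=0.5000 sinα=-0.8660 | (6,3) | tMaxX 1.5200 tMaxY 0.6928 | tΔX 2.0000 tΔY 1.1547
    t=0.6928 [y] (6,2)
    t=1.5200 [x] (7,2) — stop
  → r_4 = 1.5200
beam 5: φ=45°, α=345°
  cosα=0.9659 sinα=-0.2588 | (6,3) | tMaxX 0.7868 tMaxY 2.3182 | tΔX 1.0353 tΔY 3.8637
    t=0.7868 [x] (7,3) — stop
  → r_5 = 0.7868
beam 6: φ=90°, α=30°
  cosα=0.8660 sinα=0.5000 | (6,3) | tMaxX 0.8776 tMaxY 0.8000 | tΔX 1.1547 tΔY 2.0000
    t=0.8000 [y] (6,4) — stop
  → r_6 = 0.8000
beam 7: φ=135°, α=75°
  cosα=0.2588 sinα=0.9659 | (6,3) | tMaxX 2.9364 tMaxY 0.4141 | tΔX 3.8637 tΔY 1.0353
    t=0.4141 [y] (6,4) — stop
  → r_7 = 0.4141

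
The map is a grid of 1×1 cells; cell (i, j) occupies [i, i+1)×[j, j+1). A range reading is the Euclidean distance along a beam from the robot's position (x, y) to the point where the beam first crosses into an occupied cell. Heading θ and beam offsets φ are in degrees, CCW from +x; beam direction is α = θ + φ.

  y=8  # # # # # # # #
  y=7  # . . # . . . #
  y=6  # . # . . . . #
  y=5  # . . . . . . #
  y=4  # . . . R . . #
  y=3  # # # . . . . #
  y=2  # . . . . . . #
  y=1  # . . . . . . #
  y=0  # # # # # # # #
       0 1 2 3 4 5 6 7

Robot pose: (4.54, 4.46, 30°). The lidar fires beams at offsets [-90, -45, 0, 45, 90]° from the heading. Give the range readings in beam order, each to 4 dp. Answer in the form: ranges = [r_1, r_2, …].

beam 1: φ=-90°, α=300°
  direction (0.5000, -0.8660); cell (4,4); t to first gridline: x 0.9200, y 0.5312 (then +2.0000 / +1.1547)
    (4,3) via y @ 0.5312
    (5,3) via x @ 0.9200
    (5,2) via y @ 1.6859
    (5,1) via y @ 2.8406
    (6,1) via x @ 2.9200
    (6,0) via y @ 3.9953  # hit
  → r_1 = 3.9953
beam 2: φ=-45°, α=345°
  direction (0.9659, -0.2588); cell (4,4); t to first gridline: x 0.4762, y 1.7773 (then +1.0353 / +3.8637)
    (5,4) via x @ 0.4762
    (6,4) via x @ 1.5115
    (6,3) via y @ 1.7773
    (7,3) via x @ 2.5468  # hit
  → r_2 = 2.5468
beam 3: φ=0°, α=30°
  direction (0.8660, 0.5000); cell (4,4); t to first gridline: x 0.5312, y 1.0800 (then +1.1547 / +2.0000)
    (5,4) via x @ 0.5312
    (5,5) via y @ 1.0800
    (6,5) via x @ 1.6859
    (7,5) via x @ 2.8406  # hit
  → r_3 = 2.8406
beam 4: φ=45°, α=75°
  direction (0.2588, 0.9659); cell (4,4); t to first gridline: x 1.7773, y 0.5590 (then +3.8637 / +1.0353)
    (4,5) via y @ 0.5590
    (4,6) via y @ 1.5943
    (5,6) via x @ 1.7773
    (5,7) via y @ 2.6296
    (5,8) via y @ 3.6649  # hit
  → r_4 = 3.6649
beam 5: φ=90°, α=120°
  direction (-0.5000, 0.8660); cell (4,4); t to first gridline: x 1.0800, y 0.6235 (then +2.0000 / +1.1547)
    (4,5) via y @ 0.6235
    (3,5) via x @ 1.0800
    (3,6) via y @ 1.7782
    (3,7) via y @ 2.9329  # hit
  → r_5 = 2.9329

ranges = [3.9953, 2.5468, 2.8406, 3.6649, 2.9329]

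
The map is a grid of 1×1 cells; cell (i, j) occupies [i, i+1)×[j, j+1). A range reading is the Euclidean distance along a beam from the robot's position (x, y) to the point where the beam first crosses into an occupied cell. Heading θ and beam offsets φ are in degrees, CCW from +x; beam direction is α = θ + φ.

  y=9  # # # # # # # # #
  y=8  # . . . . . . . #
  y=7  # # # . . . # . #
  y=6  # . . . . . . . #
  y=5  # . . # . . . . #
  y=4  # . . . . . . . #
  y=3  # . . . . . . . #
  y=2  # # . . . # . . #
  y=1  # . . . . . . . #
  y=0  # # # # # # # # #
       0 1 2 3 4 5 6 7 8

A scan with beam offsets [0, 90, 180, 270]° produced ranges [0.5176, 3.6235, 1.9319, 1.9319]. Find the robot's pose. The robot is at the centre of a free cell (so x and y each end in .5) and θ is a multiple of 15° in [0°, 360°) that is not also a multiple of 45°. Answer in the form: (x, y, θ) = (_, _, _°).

Enumerate (i+0.5, j+0.5, θ) over the 50 free cells and 16 admissible headings. For each, cast all 4 beams and compare to the given ranges.
  (6.5, 4.5, 150°): beam 1 = 2.8868 ≠ 0.5176 ✗
  (3.5, 3.5, 15°): beam 1 = 4.6587 ≠ 0.5176 ✗
  (4.5, 6.5, 30°): beam 1 = 1.7321 ≠ 0.5176 ✗
  …
  (7.5, 3.5, 15°): r_1=0.5176, r_2=3.6235, r_3=1.9319, r_4=1.9319 — all match ✓
Unique over the lattice → pose = (7.5, 3.5, 15°).

(x, y, θ) = (7.5, 3.5, 15°)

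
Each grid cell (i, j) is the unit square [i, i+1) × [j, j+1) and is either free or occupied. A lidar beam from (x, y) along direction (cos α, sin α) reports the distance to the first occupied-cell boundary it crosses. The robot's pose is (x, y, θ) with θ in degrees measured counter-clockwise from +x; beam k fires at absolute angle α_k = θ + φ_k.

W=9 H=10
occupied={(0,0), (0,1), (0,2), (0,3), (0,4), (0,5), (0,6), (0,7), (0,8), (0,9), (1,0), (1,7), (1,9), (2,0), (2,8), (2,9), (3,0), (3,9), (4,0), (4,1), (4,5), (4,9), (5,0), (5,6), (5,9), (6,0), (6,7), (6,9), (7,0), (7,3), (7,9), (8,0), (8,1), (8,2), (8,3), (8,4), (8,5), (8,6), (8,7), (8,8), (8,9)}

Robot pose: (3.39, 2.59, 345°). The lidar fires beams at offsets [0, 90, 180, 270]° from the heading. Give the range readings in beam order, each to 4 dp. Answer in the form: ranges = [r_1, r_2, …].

beam 1: φ=0°, α=345°
  cosα=0.9659 sinα=-0.2588 | (3,2) | tMaxX 0.6315 tMaxY 2.2796 | tΔX 1.0353 tΔY 3.8637
    t=0.6315 [x] (4,2)
    t=1.6668 [x] (5,2)
    t=2.2796 [y] (5,1)
    t=2.7021 [x] (6,1)
    t=3.7373 [x] (7,1)
    t=4.7726 [x] (8,1) — stop
  → r_1 = 4.7726
beam 2: φ=90°, α=75°
  cosα=0.2588 sinα=0.9659 | (3,2) | tMaxX 2.3569 tMaxY 0.4245 | tΔX 3.8637 tΔY 1.0353
    t=0.4245 [y] (3,3)
    t=1.4597 [y] (3,4)
    t=2.3569 [x] (4,4)
    t=2.4950 [y] (4,5) — stop
  → r_2 = 2.4950
beam 3: φ=180°, α=165°
  cosα=-0.9659 sinα=0.2588 | (3,2) | tMaxX 0.4038 tMaxY 1.5841 | tΔX 1.0353 tΔY 3.8637
    t=0.4038 [x] (2,2)
    t=1.4390 [x] (1,2)
    t=1.5841 [y] (1,3)
    t=2.4743 [x] (0,3) — stop
  → r_3 = 2.4743
beam 4: φ=270°, α=255°
  cosα=-0.2588 sinα=-0.9659 | (3,2) | tMaxX 1.5068 tMaxY 0.6108 | tΔX 3.8637 tΔY 1.0353
    t=0.6108 [y] (3,1)
    t=1.5068 [x] (2,1)
    t=1.6461 [y] (2,0) — stop
  → r_4 = 1.6461

ranges = [4.7726, 2.4950, 2.4743, 1.6461]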